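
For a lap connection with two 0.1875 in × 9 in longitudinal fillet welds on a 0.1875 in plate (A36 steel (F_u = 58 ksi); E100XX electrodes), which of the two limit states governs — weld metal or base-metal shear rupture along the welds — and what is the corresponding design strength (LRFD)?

E100XX → F_EXX = 100 ksi.
t_e = 0.707 × 0.1875 = 0.1326 in; L = 18 in.
Weld metal: φR_n = 0.75 × 0.6 × 100 × 0.1326 × 18 = 107.4 kips.
Base metal (shear rupture): φR_n = 0.75 × 0.6 × 58 × 0.1875 × 18 = 88.09 kips.
Governing: base-metal shear rupture.

φR_n ≈ 88.1 kips (base-metal shear rupture governs)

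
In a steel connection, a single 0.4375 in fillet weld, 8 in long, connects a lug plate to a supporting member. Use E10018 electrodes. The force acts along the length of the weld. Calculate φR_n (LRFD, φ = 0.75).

E100XX → F_EXX = 100 ksi.
Effective throat t_e = 0.707 × 0.4375 = 0.3093 in.
Total length L = 8 in; A_we = 0.3093 × 8 = 2.474 in².
F_nw = 0.6 F_EXX = 0.6 × 100 = 60 ksi.
φR_n = 0.75 × 60 × 2.474 = 111.4 kip.

φR_n ≈ 111 kip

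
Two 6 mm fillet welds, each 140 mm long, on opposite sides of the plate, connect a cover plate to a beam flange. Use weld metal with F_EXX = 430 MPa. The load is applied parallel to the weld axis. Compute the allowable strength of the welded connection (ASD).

R_n/Ω ≈ 153 kN

Effective throat t_e = 0.707 × 6 = 4.242 mm.
Total length L = 280 mm; A_we = 4.242 × 280 = 1188 mm².
F_nw = 0.6 F_EXX = 0.6 × 430 = 258 MPa.
R_n = 258 × 1188 × 10⁻³ = 306.4 kN; R_n/Ω = 306.4/2.0 = 153.2 kN.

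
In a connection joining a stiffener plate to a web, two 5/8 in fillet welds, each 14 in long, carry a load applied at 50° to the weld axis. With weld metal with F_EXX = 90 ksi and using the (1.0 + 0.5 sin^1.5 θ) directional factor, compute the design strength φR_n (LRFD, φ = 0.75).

φR_n ≈ 669 kip

t_e = 0.707 × 0.625 = 0.4419 in; A_we = 0.4419 × 28 = 12.37 in².
Directional factor: 1.0 + 0.5 sin^1.5(50°) = 1.335.
F_nw = 0.6 × 90 × 1.335 = 72.1 ksi.
φR_n = 0.75 × 72.1 × 12.37 = 669.1 kip.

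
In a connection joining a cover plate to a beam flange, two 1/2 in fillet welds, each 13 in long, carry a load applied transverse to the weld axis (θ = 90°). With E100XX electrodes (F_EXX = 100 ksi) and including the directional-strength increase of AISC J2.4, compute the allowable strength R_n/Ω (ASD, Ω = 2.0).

t_e = 0.707 × 0.5 = 0.3535 in; A_we = 0.3535 × 26 = 9.191 in².
Directional factor: 1.0 + 0.5 sin^1.5(90°) = 1.5.
F_nw = 0.6 × 100 × 1.5 = 90 ksi.
R_n/Ω = (90 × 9.191) / 2.0 = 413.6 kips.

R_n/Ω ≈ 414 kips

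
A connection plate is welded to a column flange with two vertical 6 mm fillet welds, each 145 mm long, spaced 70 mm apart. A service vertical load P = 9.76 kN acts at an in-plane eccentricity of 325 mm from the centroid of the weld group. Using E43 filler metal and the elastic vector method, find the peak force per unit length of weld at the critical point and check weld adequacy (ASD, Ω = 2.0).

f_max ≈ 312 N/mm; adequate

E43XX → F_EXX = 430 MPa.
Total weld length L_w = 290 mm. Treat welds as unit-width lines.
Polar moment about centroid: J = 2[d³/12 + d(b/2)²] = 2[145³/12 + 145×35²] = 863400 mm³.
Direct shear f_v = P/L_w = 9.76×10³ / 290 = 33.66 N/mm (vertical).
Torsion M = P·e = 9.76×10³ × 325 = 3172000 N·mm.
Critical point at (x, y) = (35, 72.5) from centroid. f_tx = M·y/J = 266.4 N/mm; f_ty = M·x/J = 128.6 N/mm.
Resultant f_max = √[f_tx² + (f_v + f_ty)²] = √[266.4² + (33.66 + 128.6)²] = 311.9 N/mm.
Capacity per unit length: r_n/Ω = (1/2.0) × 0.6 × 430 × (0.707 × 6) = 547.2 N/mm.
311.9 ≤ 547.2 → adequate.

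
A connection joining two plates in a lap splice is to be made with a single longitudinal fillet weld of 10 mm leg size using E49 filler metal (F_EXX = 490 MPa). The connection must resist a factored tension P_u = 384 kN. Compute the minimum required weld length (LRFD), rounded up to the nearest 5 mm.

L = 250 mm

Throat t_e = 0.707 × 10 = 7.07 mm.
φr_n = 0.75 × 0.6 × 490 × 7.07 × 10⁻³ = 1.559 kN/mm.
L_req = P_u / φr_n = 384 / 1.559 = 246.3 mm total.
Round up → use L = 250 mm.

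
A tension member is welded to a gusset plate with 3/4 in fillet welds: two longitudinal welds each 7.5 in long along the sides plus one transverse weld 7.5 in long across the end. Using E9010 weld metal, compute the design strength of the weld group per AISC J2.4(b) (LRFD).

E90XX → F_EXX = 90 ksi.
t_e = 0.707 × 0.75 = 0.5302 in.
R_nwl = 0.6 × 90 × 0.5302 × 15 = 429.5 kips (longitudinal, 2 welds).
R_nwt = 0.6 × 90 × 0.5302 × 7.5 = 214.8 kips (transverse, base value).
(i) R_nwl + R_nwt = 644.3 kips; (ii) 0.85 R_nwl + 1.5 R_nwt = 687.2 kips.
R_n = max = 687.2 kips [governs: (ii)]; φR_n = 515.4 kips.

φR_n ≈ 515 kips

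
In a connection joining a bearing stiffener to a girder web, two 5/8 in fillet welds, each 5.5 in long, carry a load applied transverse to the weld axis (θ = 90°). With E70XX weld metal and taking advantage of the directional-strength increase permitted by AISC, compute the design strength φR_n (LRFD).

φR_n ≈ 230 kips

E70XX → F_EXX = 70 ksi.
t_e = 0.707 × 0.625 = 0.4419 in; A_we = 0.4419 × 11 = 4.861 in².
Directional factor: 1.0 + 0.5 sin^1.5(90°) = 1.5.
F_nw = 0.6 × 70 × 1.5 = 63 ksi.
φR_n = 0.75 × 63 × 4.861 = 229.7 kips.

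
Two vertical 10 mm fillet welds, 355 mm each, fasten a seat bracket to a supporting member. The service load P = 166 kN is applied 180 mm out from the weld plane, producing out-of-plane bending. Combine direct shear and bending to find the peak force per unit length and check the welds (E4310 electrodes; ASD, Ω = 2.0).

E43XX → F_EXX = 430 MPa.
L_w = 2 × 355 = 710 mm; section modulus (unit throat) S = 2 × L²/6 = 42010 mm².
Direct shear f_v = P/L_w = 166×10³/710 = 233.8 N/mm.
Moment M = P × e = 166×10³ × 180 = 29880000 N·mm; bending f_b = M/S = 711.3 N/mm.
f_max = √(f_v² + f_b²) = √(233.8² + 711.3²) = 748.7 N/mm.
r_n/Ω = (1/2.0) × 0.6 × 430 × (0.707 × 10) = 912 N/mm → adequate.

f_max ≈ 749 N/mm; adequate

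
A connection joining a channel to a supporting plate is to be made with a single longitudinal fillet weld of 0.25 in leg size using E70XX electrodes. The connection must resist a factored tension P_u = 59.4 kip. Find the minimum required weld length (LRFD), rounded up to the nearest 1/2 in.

E70XX → F_EXX = 70 ksi.
Throat t_e = 0.707 × 0.25 = 0.1767 in.
φr_n = 0.75 × 0.6 × 70 × 0.1767 = 5.568 kip/in.
L_req = P_u / φr_n = 59.4 / 5.568 = 10.67 in total.
Round up → use L = 11 in.

L = 11 in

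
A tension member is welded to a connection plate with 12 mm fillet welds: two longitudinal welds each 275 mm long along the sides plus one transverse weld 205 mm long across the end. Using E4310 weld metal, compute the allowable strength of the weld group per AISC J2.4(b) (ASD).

E43XX → F_EXX = 430 MPa.
t_e = 0.707 × 12 = 8.484 mm.
R_nwl = 0.6 × 430 × 8.484 × 550 × 10⁻³ = 1204 kN (longitudinal, 2 welds).
R_nwt = 0.6 × 430 × 8.484 × 205 × 10⁻³ = 448.7 kN (transverse, base value).
(i) R_nwl + R_nwt = 1653 kN; (ii) 0.85 R_nwl + 1.5 R_nwt = 1696 kN.
R_n = max = 1696 kN [governs: (ii)]; R_n/Ω = 848.2 kN.

R_n/Ω ≈ 848 kN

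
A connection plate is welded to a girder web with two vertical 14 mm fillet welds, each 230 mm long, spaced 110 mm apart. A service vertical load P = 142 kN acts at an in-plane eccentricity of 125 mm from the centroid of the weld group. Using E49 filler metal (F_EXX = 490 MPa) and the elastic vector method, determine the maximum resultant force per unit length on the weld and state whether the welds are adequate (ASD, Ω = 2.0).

Total weld length L_w = 460 mm. Treat welds as unit-width lines.
Polar moment about centroid: J = 2[d³/12 + d(b/2)²] = 2[230³/12 + 230×55²] = 3419000 mm³.
Direct shear f_v = P/L_w = 142×10³ / 460 = 308.7 N/mm (vertical).
Torsion M = P·e = 142×10³ × 125 = 17750000 N·mm.
Critical point at (x, y) = (55, 115) from centroid. f_tx = M·y/J = 597 N/mm; f_ty = M·x/J = 285.5 N/mm.
Resultant f_max = √[f_tx² + (f_v + f_ty)²] = √[597² + (308.7 + 285.5)²] = 842.3 N/mm.
Capacity per unit length: r_n/Ω = (1/2.0) × 0.6 × 490 × (0.707 × 14) = 1455 N/mm.
842.3 ≤ 1455 → adequate.

f_max ≈ 842 N/mm; adequate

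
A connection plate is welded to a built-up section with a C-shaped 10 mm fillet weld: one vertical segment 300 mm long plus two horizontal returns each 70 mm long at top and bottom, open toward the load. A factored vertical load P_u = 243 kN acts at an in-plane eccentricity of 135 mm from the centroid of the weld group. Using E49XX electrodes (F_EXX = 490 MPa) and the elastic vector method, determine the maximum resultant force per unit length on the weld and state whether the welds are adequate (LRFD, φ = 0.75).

f_max ≈ 1260 N/mm; adequate

Total weld length L_w = 440 mm. Treat welds as unit-width lines.
Centroid: x̄ = 2×70×35 / 440 = 11.14 mm from the vertical weld.
Polar moment about centroid: J = I_x + I_y = [300³/12 + 2×70×150²] + [300×11.14² + 2(70³/12 + 70×23.86²)] = 5574000 mm³.
Direct shear f_v = P/L_w = 243×10³ / 440 = 552.3 N/mm (vertical).
Torsion M = P·e = 243×10³ × 135 = 32805000 N·mm.
Critical point at (x, y) = (58.86, 150) from centroid. f_tx = M·y/J = 882.8 N/mm; f_ty = M·x/J = 346.4 N/mm.
Resultant f_max = √[f_tx² + (f_v + f_ty)²] = √[882.8² + (552.3 + 346.4)²] = 1260 N/mm.
Capacity per unit length: φr_n = 0.75 × 0.6 × 490 × (0.707 × 10) = 1559 N/mm.
1260 ≤ 1559 → adequate.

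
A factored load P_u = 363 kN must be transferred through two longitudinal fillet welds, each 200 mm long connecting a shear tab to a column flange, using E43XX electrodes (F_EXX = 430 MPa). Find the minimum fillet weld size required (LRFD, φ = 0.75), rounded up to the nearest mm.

w = 7 mm

Total weld length L = 400 mm.
Required throat t_e = P_u / (φ × 0.6 F_EXX × L) = 363 / (0.75 × 0.6 × 430 × 400 × 10⁻³) = 4.69 mm.
Required leg w = t_e / 0.707 = 6.634 mm → use 7 mm.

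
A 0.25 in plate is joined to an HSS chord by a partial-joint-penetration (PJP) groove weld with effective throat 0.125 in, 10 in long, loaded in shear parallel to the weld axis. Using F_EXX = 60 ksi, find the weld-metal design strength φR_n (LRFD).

φR_n ≈ 33.8 kip

Effective throat (given) t_e = 0.125 in.
A_we = 0.125 × 10 = 1.25 in².
F_nw = 0.6 F_EXX = 36 ksi.
φR_n = 0.75 × 36 × 1.25 = 33.75 kip.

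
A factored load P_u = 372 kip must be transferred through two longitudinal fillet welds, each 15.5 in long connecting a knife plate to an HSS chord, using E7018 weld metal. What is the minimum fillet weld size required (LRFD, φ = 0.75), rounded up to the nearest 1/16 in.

E70XX → F_EXX = 70 ksi.
Total weld length L = 31 in.
Required throat t_e = P_u / (φ × 0.6 F_EXX × L) = 372 / (0.75 × 0.6 × 70 × 31) = 0.381 in.
Required leg w = t_e / 0.707 = 0.5388 in → use 9/16 in.

w = 9/16 in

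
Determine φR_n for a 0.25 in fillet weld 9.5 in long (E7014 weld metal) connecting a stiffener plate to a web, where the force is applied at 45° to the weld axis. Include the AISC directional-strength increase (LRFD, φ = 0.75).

E70XX → F_EXX = 70 ksi.
t_e = 0.707 × 0.25 = 0.1767 in; A_we = 0.1767 × 9.5 = 1.679 in².
Directional factor: 1.0 + 0.5 sin^1.5(45°) = 1.297.
F_nw = 0.6 × 70 × 1.297 = 54.49 ksi.
φR_n = 0.75 × 54.49 × 1.679 = 68.62 kips.

φR_n ≈ 68.6 kips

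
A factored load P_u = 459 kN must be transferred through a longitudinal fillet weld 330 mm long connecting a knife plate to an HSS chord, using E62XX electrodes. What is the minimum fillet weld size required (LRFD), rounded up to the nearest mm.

w = 8 mm

E62XX → F_EXX = 620 MPa.
Total weld length L = 330 mm.
Required throat t_e = P_u / (φ × 0.6 F_EXX × L) = 459 / (0.75 × 0.6 × 620 × 330 × 10⁻³) = 4.985 mm.
Required leg w = t_e / 0.707 = 7.051 mm → use 8 mm.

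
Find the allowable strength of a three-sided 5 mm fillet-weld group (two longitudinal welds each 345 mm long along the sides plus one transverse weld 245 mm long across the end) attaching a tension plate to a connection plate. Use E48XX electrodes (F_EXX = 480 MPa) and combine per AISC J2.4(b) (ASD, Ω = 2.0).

t_e = 0.707 × 5 = 3.535 mm.
R_nwl = 0.6 × 480 × 3.535 × 690 × 10⁻³ = 702.5 kN (longitudinal, 2 welds).
R_nwt = 0.6 × 480 × 3.535 × 245 × 10⁻³ = 249.4 kN (transverse, base value).
(i) R_nwl + R_nwt = 951.9 kN; (ii) 0.85 R_nwl + 1.5 R_nwt = 971.2 kN.
R_n = max = 971.2 kN [governs: (ii)]; R_n/Ω = 485.6 kN.

R_n/Ω ≈ 486 kN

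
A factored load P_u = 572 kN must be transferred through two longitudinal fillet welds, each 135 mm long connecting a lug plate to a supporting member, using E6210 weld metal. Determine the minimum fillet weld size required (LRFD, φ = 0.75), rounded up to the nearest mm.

E62XX → F_EXX = 620 MPa.
Total weld length L = 270 mm.
Required throat t_e = P_u / (φ × 0.6 F_EXX × L) = 572 / (0.75 × 0.6 × 620 × 270 × 10⁻³) = 7.593 mm.
Required leg w = t_e / 0.707 = 10.74 mm → use 11 mm.

w = 11 mm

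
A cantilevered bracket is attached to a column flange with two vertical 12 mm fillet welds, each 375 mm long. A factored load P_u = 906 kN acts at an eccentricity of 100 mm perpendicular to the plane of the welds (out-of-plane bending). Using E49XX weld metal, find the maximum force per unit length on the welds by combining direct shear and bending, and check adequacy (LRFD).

f_max ≈ 2280 N/mm; NOT adequate

E49XX → F_EXX = 490 MPa.
L_w = 2 × 375 = 750 mm; section modulus (unit throat) S = 2 × L²/6 = 46880 mm².
Direct shear f_v = P/L_w = 906×10³/750 = 1208 N/mm.
Moment M = P × e = 906×10³ × 100 = 90600000 N·mm; bending f_b = M/S = 1933 N/mm.
f_max = √(f_v² + f_b²) = √(1208² + 1933²) = 2279 N/mm.
φr_n = 0.75 × 0.6 × 490 × (0.707 × 12) = 1871 N/mm → NOT adequate.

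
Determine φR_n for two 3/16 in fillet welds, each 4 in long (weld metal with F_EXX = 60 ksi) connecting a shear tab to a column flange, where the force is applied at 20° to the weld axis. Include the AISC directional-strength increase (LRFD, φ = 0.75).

φR_n ≈ 31.5 kip

t_e = 0.707 × 0.1875 = 0.1326 in; A_we = 0.1326 × 8 = 1.06 in².
Directional factor: 1.0 + 0.5 sin^1.5(20°) = 1.1.
F_nw = 0.6 × 60 × 1.1 = 39.6 ksi.
φR_n = 0.75 × 39.6 × 1.06 = 31.5 kip.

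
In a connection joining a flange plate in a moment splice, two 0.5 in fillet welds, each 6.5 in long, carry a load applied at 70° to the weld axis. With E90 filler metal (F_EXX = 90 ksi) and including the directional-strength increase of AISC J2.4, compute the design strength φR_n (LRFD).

φR_n ≈ 271 kips

t_e = 0.707 × 0.5 = 0.3535 in; A_we = 0.3535 × 13 = 4.595 in².
Directional factor: 1.0 + 0.5 sin^1.5(70°) = 1.455.
F_nw = 0.6 × 90 × 1.455 = 78.59 ksi.
φR_n = 0.75 × 78.59 × 4.595 = 270.9 kips.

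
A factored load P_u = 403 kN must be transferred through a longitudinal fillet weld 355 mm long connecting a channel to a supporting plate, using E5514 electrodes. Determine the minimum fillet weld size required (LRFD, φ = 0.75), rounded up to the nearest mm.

w = 7 mm

E55XX → F_EXX = 550 MPa.
Total weld length L = 355 mm.
Required throat t_e = P_u / (φ × 0.6 F_EXX × L) = 403 / (0.75 × 0.6 × 550 × 355 × 10⁻³) = 4.587 mm.
Required leg w = t_e / 0.707 = 6.488 mm → use 7 mm.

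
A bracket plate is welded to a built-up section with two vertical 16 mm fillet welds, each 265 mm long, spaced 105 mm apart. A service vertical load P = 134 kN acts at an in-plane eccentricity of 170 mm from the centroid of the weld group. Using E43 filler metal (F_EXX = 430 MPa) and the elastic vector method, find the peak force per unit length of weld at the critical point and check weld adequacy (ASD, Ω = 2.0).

Total weld length L_w = 530 mm. Treat welds as unit-width lines.
Polar moment about centroid: J = 2[d³/12 + d(b/2)²] = 2[265³/12 + 265×52.5²] = 4562000 mm³.
Direct shear f_v = P/L_w = 134×10³ / 530 = 252.8 N/mm (vertical).
Torsion M = P·e = 134×10³ × 170 = 22780000 N·mm.
Critical point at (x, y) = (52.5, 132.5) from centroid. f_tx = M·y/J = 661.6 N/mm; f_ty = M·x/J = 262.1 N/mm.
Resultant f_max = √[f_tx² + (f_v + f_ty)²] = √[661.6² + (252.8 + 262.1)²] = 838.4 N/mm.
Capacity per unit length: r_n/Ω = (1/2.0) × 0.6 × 430 × (0.707 × 16) = 1459 N/mm.
838.4 ≤ 1459 → adequate.

f_max ≈ 838 N/mm; adequate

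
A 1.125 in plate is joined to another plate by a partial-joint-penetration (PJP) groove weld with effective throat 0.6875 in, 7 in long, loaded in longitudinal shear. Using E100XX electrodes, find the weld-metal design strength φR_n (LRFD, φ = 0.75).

E100XX → F_EXX = 100 ksi.
Effective throat (given) t_e = 0.6875 in.
A_we = 0.6875 × 7 = 4.812 in².
F_nw = 0.6 F_EXX = 60 ksi.
φR_n = 0.75 × 60 × 4.812 = 216.6 kip.

φR_n ≈ 217 kip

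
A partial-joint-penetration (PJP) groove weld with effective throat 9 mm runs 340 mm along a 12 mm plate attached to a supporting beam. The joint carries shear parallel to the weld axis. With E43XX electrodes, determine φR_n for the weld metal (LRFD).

E43XX → F_EXX = 430 MPa.
Effective throat (given) t_e = 9 mm.
A_we = 9 × 340 = 3060 mm².
F_nw = 0.6 F_EXX = 258 MPa.
φR_n = 0.75 × 258 × 3060 × 10⁻³ = 592.1 kN.

φR_n ≈ 592 kN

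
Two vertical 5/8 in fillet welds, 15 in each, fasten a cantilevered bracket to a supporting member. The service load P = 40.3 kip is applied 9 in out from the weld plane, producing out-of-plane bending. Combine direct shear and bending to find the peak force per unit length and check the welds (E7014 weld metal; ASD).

f_max ≈ 5.02 kip/in; adequate

E70XX → F_EXX = 70 ksi.
L_w = 2 × 15 = 30 in; section modulus (unit throat) S = 2 × L²/6 = 75 in².
Direct shear f_v = P/L_w = 40.3/30 = 1.343 kip/in.
Moment M = P × e = 40.3 × 9 = 362.7 kip·in; bending f_b = M/S = 4.836 kip/in.
f_max = √(f_v² + f_b²) = √(1.343² + 4.836²) = 5.019 kip/in.
r_n/Ω = (1/2.0) × 0.6 × 70 × (0.707 × 0.625) = 9.279 kip/in → adequate.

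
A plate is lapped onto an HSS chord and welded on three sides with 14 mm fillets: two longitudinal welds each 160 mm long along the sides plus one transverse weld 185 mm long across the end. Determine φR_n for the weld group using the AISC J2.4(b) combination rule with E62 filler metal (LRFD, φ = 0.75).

E62XX → F_EXX = 620 MPa.
t_e = 0.707 × 14 = 9.898 mm.
R_nwl = 0.6 × 620 × 9.898 × 320 × 10⁻³ = 1178 kN (longitudinal, 2 welds).
R_nwt = 0.6 × 620 × 9.898 × 185 × 10⁻³ = 681.2 kN (transverse, base value).
(i) R_nwl + R_nwt = 1859 kN; (ii) 0.85 R_nwl + 1.5 R_nwt = 2023 kN.
R_n = max = 2023 kN [governs: (ii)]; φR_n = 1517 kN.

φR_n ≈ 1520 kN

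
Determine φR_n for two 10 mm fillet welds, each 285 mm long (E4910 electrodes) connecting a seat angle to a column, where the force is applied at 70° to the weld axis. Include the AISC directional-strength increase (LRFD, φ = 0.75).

E49XX → F_EXX = 490 MPa.
t_e = 0.707 × 10 = 7.07 mm; A_we = 7.07 × 570 = 4030 mm².
Directional factor: 1.0 + 0.5 sin^1.5(70°) = 1.455.
F_nw = 0.6 × 490 × 1.455 = 427.9 MPa.
φR_n = 0.75 × 427.9 × 4030 × 10⁻³ = 1293 kN.

φR_n ≈ 1290 kN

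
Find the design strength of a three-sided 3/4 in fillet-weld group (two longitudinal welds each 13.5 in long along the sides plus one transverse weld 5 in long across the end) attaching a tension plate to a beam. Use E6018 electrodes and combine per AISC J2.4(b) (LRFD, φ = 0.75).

E60XX → F_EXX = 60 ksi.
t_e = 0.707 × 0.75 = 0.5302 in.
R_nwl = 0.6 × 60 × 0.5302 × 27 = 515.4 kips (longitudinal, 2 welds).
R_nwt = 0.6 × 60 × 0.5302 × 5 = 95.44 kips (transverse, base value).
(i) R_nwl + R_nwt = 610.8 kips; (ii) 0.85 R_nwl + 1.5 R_nwt = 581.3 kips.
R_n = max = 610.8 kips [governs: (i)]; φR_n = 458.1 kips.

φR_n ≈ 458 kips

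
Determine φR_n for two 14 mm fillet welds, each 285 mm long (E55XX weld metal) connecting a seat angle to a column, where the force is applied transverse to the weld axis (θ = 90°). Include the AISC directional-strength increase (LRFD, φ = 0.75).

E55XX → F_EXX = 550 MPa.
t_e = 0.707 × 14 = 9.898 mm; A_we = 9.898 × 570 = 5642 mm².
Directional factor: 1.0 + 0.5 sin^1.5(90°) = 1.5.
F_nw = 0.6 × 550 × 1.5 = 495 MPa.
φR_n = 0.75 × 495 × 5642 × 10⁻³ = 2095 kN.

φR_n ≈ 2090 kN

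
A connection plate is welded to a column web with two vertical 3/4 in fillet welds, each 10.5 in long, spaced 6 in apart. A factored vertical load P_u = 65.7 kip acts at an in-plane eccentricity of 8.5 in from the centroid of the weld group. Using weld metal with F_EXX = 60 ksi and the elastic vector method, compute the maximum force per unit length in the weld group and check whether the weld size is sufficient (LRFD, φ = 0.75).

f_max ≈ 10.7 kip/in; adequate

Total weld length L_w = 21 in. Treat welds as unit-width lines.
Polar moment about centroid: J = 2[d³/12 + d(b/2)²] = 2[10.5³/12 + 10.5×3²] = 381.9 in³.
Direct shear f_v = P/L_w = 65.7 / 21 = 3.129 kip/in (vertical).
Torsion M = P·e = 65.7 × 8.5 = 558.45 kip·in.
Critical point at (x, y) = (3, 5.25) from centroid. f_tx = M·y/J = 7.676 kip/in; f_ty = M·x/J = 4.386 kip/in.
Resultant f_max = √[f_tx² + (f_v + f_ty)²] = √[7.676² + (3.129 + 4.386)²] = 10.74 kip/in.
Capacity per unit length: φr_n = 0.75 × 0.6 × 60 × (0.707 × 0.75) = 14.32 kip/in.
10.74 ≤ 14.32 → adequate.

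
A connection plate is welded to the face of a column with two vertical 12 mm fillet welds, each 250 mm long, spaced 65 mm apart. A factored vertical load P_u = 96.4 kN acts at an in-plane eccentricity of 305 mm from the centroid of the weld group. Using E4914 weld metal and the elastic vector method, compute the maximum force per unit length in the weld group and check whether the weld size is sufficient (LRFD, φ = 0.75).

f_max ≈ 1270 N/mm; adequate

E49XX → F_EXX = 490 MPa.
Total weld length L_w = 500 mm. Treat welds as unit-width lines.
Polar moment about centroid: J = 2[d³/12 + d(b/2)²] = 2[250³/12 + 250×32.5²] = 3132000 mm³.
Direct shear f_v = P/L_w = 96.4×10³ / 500 = 192.8 N/mm (vertical).
Torsion M = P·e = 96.4×10³ × 305 = 29402000 N·mm.
Critical point at (x, y) = (32.5, 125) from centroid. f_tx = M·y/J = 1173 N/mm; f_ty = M·x/J = 305.1 N/mm.
Resultant f_max = √[f_tx² + (f_v + f_ty)²] = √[1173² + (192.8 + 305.1)²] = 1275 N/mm.
Capacity per unit length: φr_n = 0.75 × 0.6 × 490 × (0.707 × 12) = 1871 N/mm.
1275 ≤ 1871 → adequate.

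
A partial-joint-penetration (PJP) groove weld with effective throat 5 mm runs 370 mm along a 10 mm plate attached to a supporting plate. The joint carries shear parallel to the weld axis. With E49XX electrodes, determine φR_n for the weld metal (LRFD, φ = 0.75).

E49XX → F_EXX = 490 MPa.
Effective throat (given) t_e = 5 mm.
A_we = 5 × 370 = 1850 mm².
F_nw = 0.6 F_EXX = 294 MPa.
φR_n = 0.75 × 294 × 1850 × 10⁻³ = 407.9 kN.

φR_n ≈ 408 kN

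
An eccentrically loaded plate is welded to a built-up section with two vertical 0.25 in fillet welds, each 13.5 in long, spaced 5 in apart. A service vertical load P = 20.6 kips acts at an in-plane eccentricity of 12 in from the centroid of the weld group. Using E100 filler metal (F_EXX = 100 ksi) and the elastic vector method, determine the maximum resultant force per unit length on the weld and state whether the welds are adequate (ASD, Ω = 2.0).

f_max ≈ 3.41 kip/in; adequate

Total weld length L_w = 27 in. Treat welds as unit-width lines.
Polar moment about centroid: J = 2[d³/12 + d(b/2)²] = 2[13.5³/12 + 13.5×2.5²] = 578.8 in³.
Direct shear f_v = P/L_w = 20.6 / 27 = 0.763 kip/in (vertical).
Torsion M = P·e = 20.6 × 12 = 247.2 kip·in.
Critical point at (x, y) = (2.5, 6.75) from centroid. f_tx = M·y/J = 2.883 kip/in; f_ty = M·x/J = 1.068 kip/in.
Resultant f_max = √[f_tx² + (f_v + f_ty)²] = √[2.883² + (0.763 + 1.068)²] = 3.415 kip/in.
Capacity per unit length: r_n/Ω = (1/2.0) × 0.6 × 100 × (0.707 × 0.25) = 5.302 kip/in.
3.415 ≤ 5.302 → adequate.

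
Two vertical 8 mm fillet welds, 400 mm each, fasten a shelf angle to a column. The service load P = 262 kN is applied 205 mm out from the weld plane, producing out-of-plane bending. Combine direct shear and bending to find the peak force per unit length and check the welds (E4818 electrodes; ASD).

E48XX → F_EXX = 480 MPa.
L_w = 2 × 400 = 800 mm; section modulus (unit throat) S = 2 × L²/6 = 53330 mm².
Direct shear f_v = P/L_w = 262×10³/800 = 327.5 N/mm.
Moment M = P × e = 262×10³ × 205 = 53710000 N·mm; bending f_b = M/S = 1007 N/mm.
f_max = √(f_v² + f_b²) = √(327.5² + 1007²) = 1059 N/mm.
r_n/Ω = (1/2.0) × 0.6 × 480 × (0.707 × 8) = 814.5 N/mm → NOT adequate.

f_max ≈ 1060 N/mm; NOT adequate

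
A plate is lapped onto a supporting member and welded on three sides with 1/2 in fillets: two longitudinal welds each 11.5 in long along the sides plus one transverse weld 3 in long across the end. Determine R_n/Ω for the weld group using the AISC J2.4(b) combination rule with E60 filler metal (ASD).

R_n/Ω ≈ 165 kips

E60XX → F_EXX = 60 ksi.
t_e = 0.707 × 0.5 = 0.3535 in.
R_nwl = 0.6 × 60 × 0.3535 × 23 = 292.7 kips (longitudinal, 2 welds).
R_nwt = 0.6 × 60 × 0.3535 × 3 = 38.18 kips (transverse, base value).
(i) R_nwl + R_nwt = 330.9 kips; (ii) 0.85 R_nwl + 1.5 R_nwt = 306.1 kips.
R_n = max = 330.9 kips [governs: (i)]; R_n/Ω = 165.4 kips.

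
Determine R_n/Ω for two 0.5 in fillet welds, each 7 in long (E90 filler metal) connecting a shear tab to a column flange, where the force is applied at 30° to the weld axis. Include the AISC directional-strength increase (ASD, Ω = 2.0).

E90XX → F_EXX = 90 ksi.
t_e = 0.707 × 0.5 = 0.3535 in; A_we = 0.3535 × 14 = 4.949 in².
Directional factor: 1.0 + 0.5 sin^1.5(30°) = 1.177.
F_nw = 0.6 × 90 × 1.177 = 63.55 ksi.
R_n/Ω = (63.55 × 4.949) / 2.0 = 157.2 kip.

R_n/Ω ≈ 157 kip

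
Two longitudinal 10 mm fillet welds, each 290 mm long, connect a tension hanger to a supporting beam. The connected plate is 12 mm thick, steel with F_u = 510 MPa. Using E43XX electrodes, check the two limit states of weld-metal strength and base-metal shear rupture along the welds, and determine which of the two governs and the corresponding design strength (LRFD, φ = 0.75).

E43XX → F_EXX = 430 MPa.
t_e = 0.707 × 10 = 7.07 mm; L = 580 mm.
Weld metal: φR_n = 0.75 × 0.6 × 430 × 7.07 × 580 × 10⁻³ = 793.5 kN.
Base metal (shear rupture): φR_n = 0.75 × 0.6 × 510 × 12 × 580 × 10⁻³ = 1597 kN.
Governing: weld metal.

φR_n ≈ 793 kN (weld metal governs)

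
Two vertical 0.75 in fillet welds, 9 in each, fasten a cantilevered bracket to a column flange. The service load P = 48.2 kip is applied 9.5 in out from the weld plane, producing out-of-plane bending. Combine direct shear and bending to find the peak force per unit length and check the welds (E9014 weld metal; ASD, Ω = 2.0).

E90XX → F_EXX = 90 ksi.
L_w = 2 × 9 = 18 in; section modulus (unit throat) S = 2 × L²/6 = 27 in².
Direct shear f_v = P/L_w = 48.2/18 = 2.678 kip/in.
Moment M = P × e = 48.2 × 9.5 = 457.9 kip·in; bending f_b = M/S = 16.96 kip/in.
f_max = √(f_v² + f_b²) = √(2.678² + 16.96²) = 17.17 kip/in.
r_n/Ω = (1/2.0) × 0.6 × 90 × (0.707 × 0.75) = 14.32 kip/in → NOT adequate.

f_max ≈ 17.2 kip/in; NOT adequate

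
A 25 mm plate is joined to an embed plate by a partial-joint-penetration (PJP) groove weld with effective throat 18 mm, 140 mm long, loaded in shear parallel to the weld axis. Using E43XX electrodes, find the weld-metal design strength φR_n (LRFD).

φR_n ≈ 488 kN

E43XX → F_EXX = 430 MPa.
Effective throat (given) t_e = 18 mm.
A_we = 18 × 140 = 2520 mm².
F_nw = 0.6 F_EXX = 258 MPa.
φR_n = 0.75 × 258 × 2520 × 10⁻³ = 487.6 kN.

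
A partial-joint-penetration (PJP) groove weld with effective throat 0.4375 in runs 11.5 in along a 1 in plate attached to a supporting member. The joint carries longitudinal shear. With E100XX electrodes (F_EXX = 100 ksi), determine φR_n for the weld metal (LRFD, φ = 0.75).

Effective throat (given) t_e = 0.4375 in.
A_we = 0.4375 × 11.5 = 5.031 in².
F_nw = 0.6 F_EXX = 60 ksi.
φR_n = 0.75 × 60 × 5.031 = 226.4 kips.

φR_n ≈ 226 kips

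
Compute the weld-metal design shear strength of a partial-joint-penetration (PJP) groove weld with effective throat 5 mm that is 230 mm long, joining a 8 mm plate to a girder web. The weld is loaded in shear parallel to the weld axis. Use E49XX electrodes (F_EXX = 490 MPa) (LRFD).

Effective throat (given) t_e = 5 mm.
A_we = 5 × 230 = 1150 mm².
F_nw = 0.6 F_EXX = 294 MPa.
φR_n = 0.75 × 294 × 1150 × 10⁻³ = 253.6 kN.

φR_n ≈ 254 kN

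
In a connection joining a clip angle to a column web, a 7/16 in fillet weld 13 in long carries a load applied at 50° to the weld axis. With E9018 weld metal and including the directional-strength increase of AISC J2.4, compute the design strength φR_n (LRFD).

E90XX → F_EXX = 90 ksi.
t_e = 0.707 × 0.4375 = 0.3093 in; A_we = 0.3093 × 13 = 4.021 in².
Directional factor: 1.0 + 0.5 sin^1.5(50°) = 1.335.
F_nw = 0.6 × 90 × 1.335 = 72.1 ksi.
φR_n = 0.75 × 72.1 × 4.021 = 217.4 kips.

φR_n ≈ 217 kips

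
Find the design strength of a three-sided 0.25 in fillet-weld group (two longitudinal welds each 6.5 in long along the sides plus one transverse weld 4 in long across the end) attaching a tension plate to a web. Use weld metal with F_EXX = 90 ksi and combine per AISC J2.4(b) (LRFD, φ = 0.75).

t_e = 0.707 × 0.25 = 0.1767 in.
R_nwl = 0.6 × 90 × 0.1767 × 13 = 124.1 kips (longitudinal, 2 welds).
R_nwt = 0.6 × 90 × 0.1767 × 4 = 38.18 kips (transverse, base value).
(i) R_nwl + R_nwt = 162.3 kips; (ii) 0.85 R_nwl + 1.5 R_nwt = 162.7 kips.
R_n = max = 162.7 kips [governs: (ii)]; φR_n = 122.1 kips.

φR_n ≈ 122 kips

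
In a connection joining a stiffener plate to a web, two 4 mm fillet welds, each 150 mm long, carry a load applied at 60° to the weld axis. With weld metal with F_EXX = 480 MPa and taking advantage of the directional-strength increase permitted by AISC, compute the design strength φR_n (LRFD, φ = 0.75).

φR_n ≈ 257 kN

t_e = 0.707 × 4 = 2.828 mm; A_we = 2.828 × 300 = 848.4 mm².
Directional factor: 1.0 + 0.5 sin^1.5(60°) = 1.403.
F_nw = 0.6 × 480 × 1.403 = 404.1 MPa.
φR_n = 0.75 × 404.1 × 848.4 × 10⁻³ = 257.1 kN.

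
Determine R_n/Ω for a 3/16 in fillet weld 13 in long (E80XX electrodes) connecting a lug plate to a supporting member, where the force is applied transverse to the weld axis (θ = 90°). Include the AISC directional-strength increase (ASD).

R_n/Ω ≈ 62 kip

E80XX → F_EXX = 80 ksi.
t_e = 0.707 × 0.1875 = 0.1326 in; A_we = 0.1326 × 13 = 1.723 in².
Directional factor: 1.0 + 0.5 sin^1.5(90°) = 1.5.
F_nw = 0.6 × 80 × 1.5 = 72 ksi.
R_n/Ω = (72 × 1.723) / 2.0 = 62.04 kip.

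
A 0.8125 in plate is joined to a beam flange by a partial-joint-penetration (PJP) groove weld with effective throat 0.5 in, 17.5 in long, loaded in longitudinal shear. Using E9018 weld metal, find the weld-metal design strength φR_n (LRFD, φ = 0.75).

φR_n ≈ 354 kips

E90XX → F_EXX = 90 ksi.
Effective throat (given) t_e = 0.5 in.
A_we = 0.5 × 17.5 = 8.75 in².
F_nw = 0.6 F_EXX = 54 ksi.
φR_n = 0.75 × 54 × 8.75 = 354.4 kips.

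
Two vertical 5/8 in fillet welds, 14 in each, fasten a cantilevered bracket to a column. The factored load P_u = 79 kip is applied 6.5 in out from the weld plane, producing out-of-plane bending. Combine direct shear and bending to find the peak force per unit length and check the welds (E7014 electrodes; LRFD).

E70XX → F_EXX = 70 ksi.
L_w = 2 × 14 = 28 in; section modulus (unit throat) S = 2 × L²/6 = 65.33 in².
Direct shear f_v = P/L_w = 79/28 = 2.821 kip/in.
Moment M = P × e = 79 × 6.5 = 513.5 kip·in; bending f_b = M/S = 7.86 kip/in.
f_max = √(f_v² + f_b²) = √(2.821² + 7.86²) = 8.351 kip/in.
φr_n = 0.75 × 0.6 × 70 × (0.707 × 0.625) = 13.92 kip/in → adequate.

f_max ≈ 8.35 kip/in; adequate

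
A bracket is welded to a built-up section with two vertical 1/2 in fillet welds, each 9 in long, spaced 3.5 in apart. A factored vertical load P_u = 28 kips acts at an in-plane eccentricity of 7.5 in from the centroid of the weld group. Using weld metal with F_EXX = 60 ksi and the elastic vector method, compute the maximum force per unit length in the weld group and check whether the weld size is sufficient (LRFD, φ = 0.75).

Total weld length L_w = 18 in. Treat welds as unit-width lines.
Polar moment about centroid: J = 2[d³/12 + d(b/2)²] = 2[9³/12 + 9×1.75²] = 176.6 in³.
Direct shear f_v = P/L_w = 28 / 18 = 1.556 kip/in (vertical).
Torsion M = P·e = 28 × 7.5 = 210 kip·in.
Critical point at (x, y) = (1.75, 4.5) from centroid. f_tx = M·y/J = 5.35 kip/in; f_ty = M·x/J = 2.081 kip/in.
Resultant f_max = √[f_tx² + (f_v + f_ty)²] = √[5.35² + (1.556 + 2.081)²] = 6.469 kip/in.
Capacity per unit length: φr_n = 0.75 × 0.6 × 60 × (0.707 × 0.5) = 9.544 kip/in.
6.469 ≤ 9.544 → adequate.

f_max ≈ 6.47 kip/in; adequate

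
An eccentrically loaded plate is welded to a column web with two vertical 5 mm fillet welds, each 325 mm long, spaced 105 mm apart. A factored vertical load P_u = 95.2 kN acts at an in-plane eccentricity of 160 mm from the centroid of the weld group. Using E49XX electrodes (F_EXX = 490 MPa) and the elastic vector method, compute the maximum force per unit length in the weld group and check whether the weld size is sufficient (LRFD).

Total weld length L_w = 650 mm. Treat welds as unit-width lines.
Polar moment about centroid: J = 2[d³/12 + d(b/2)²] = 2[325³/12 + 325×52.5²] = 7513000 mm³.
Direct shear f_v = P/L_w = 95.2×10³ / 650 = 146.5 N/mm (vertical).
Torsion M = P·e = 95.2×10³ × 160 = 15232000 N·mm.
Critical point at (x, y) = (52.5, 162.5) from centroid. f_tx = M·y/J = 329.5 N/mm; f_ty = M·x/J = 106.4 N/mm.
Resultant f_max = √[f_tx² + (f_v + f_ty)²] = √[329.5² + (146.5 + 106.4)²] = 415.3 N/mm.
Capacity per unit length: φr_n = 0.75 × 0.6 × 490 × (0.707 × 5) = 779.5 N/mm.
415.3 ≤ 779.5 → adequate.

f_max ≈ 415 N/mm; adequate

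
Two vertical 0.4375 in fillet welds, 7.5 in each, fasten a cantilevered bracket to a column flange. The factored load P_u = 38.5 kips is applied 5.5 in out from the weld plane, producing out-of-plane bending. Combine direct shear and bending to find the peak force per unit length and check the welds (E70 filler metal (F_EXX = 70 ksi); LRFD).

f_max ≈ 11.6 kip/in; NOT adequate

L_w = 2 × 7.5 = 15 in; section modulus (unit throat) S = 2 × L²/6 = 18.75 in².
Direct shear f_v = P/L_w = 38.5/15 = 2.567 kip/in.
Moment M = P × e = 38.5 × 5.5 = 211.75 kip·in; bending f_b = M/S = 11.29 kip/in.
f_max = √(f_v² + f_b²) = √(2.567² + 11.29²) = 11.58 kip/in.
φr_n = 0.75 × 0.6 × 70 × (0.707 × 0.4375) = 9.743 kip/in → NOT adequate.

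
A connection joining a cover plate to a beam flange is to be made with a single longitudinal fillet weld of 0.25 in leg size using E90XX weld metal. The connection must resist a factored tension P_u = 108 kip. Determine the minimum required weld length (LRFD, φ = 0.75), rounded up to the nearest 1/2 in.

L = 15.5 in

E90XX → F_EXX = 90 ksi.
Throat t_e = 0.707 × 0.25 = 0.1767 in.
φr_n = 0.75 × 0.6 × 90 × 0.1767 = 7.158 kip/in.
L_req = P_u / φr_n = 108 / 7.158 = 15.09 in total.
Round up → use L = 15.5 in.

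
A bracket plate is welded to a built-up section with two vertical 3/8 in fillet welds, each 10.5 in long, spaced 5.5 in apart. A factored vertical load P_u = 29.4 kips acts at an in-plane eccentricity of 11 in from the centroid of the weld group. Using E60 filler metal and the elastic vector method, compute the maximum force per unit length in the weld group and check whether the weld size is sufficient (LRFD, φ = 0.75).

E60XX → F_EXX = 60 ksi.
Total weld length L_w = 21 in. Treat welds as unit-width lines.
Polar moment about centroid: J = 2[d³/12 + d(b/2)²] = 2[10.5³/12 + 10.5×2.75²] = 351.8 in³.
Direct shear f_v = P/L_w = 29.4 / 21 = 1.4 kip/in (vertical).
Torsion M = P·e = 29.4 × 11 = 323.4 kip·in.
Critical point at (x, y) = (2.75, 5.25) from centroid. f_tx = M·y/J = 4.827 kip/in; f_ty = M·x/J = 2.528 kip/in.
Resultant f_max = √[f_tx² + (f_v + f_ty)²] = √[4.827² + (1.4 + 2.528)²] = 6.223 kip/in.
Capacity per unit length: φr_n = 0.75 × 0.6 × 60 × (0.707 × 0.375) = 7.158 kip/in.
6.223 ≤ 7.158 → adequate.

f_max ≈ 6.22 kip/in; adequate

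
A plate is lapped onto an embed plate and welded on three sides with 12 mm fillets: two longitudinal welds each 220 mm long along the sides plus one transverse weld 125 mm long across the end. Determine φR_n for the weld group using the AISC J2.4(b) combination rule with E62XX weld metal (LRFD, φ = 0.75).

φR_n ≈ 1340 kN

E62XX → F_EXX = 620 MPa.
t_e = 0.707 × 12 = 8.484 mm.
R_nwl = 0.6 × 620 × 8.484 × 440 × 10⁻³ = 1389 kN (longitudinal, 2 welds).
R_nwt = 0.6 × 620 × 8.484 × 125 × 10⁻³ = 394.5 kN (transverse, base value).
(i) R_nwl + R_nwt = 1783 kN; (ii) 0.85 R_nwl + 1.5 R_nwt = 1772 kN.
R_n = max = 1783 kN [governs: (i)]; φR_n = 1337 kN.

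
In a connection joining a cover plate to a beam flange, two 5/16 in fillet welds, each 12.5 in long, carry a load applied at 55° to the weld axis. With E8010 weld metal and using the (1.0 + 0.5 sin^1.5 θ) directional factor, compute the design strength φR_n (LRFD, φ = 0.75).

φR_n ≈ 273 kip

E80XX → F_EXX = 80 ksi.
t_e = 0.707 × 0.3125 = 0.2209 in; A_we = 0.2209 × 25 = 5.523 in².
Directional factor: 1.0 + 0.5 sin^1.5(55°) = 1.371.
F_nw = 0.6 × 80 × 1.371 = 65.79 ksi.
φR_n = 0.75 × 65.79 × 5.523 = 272.6 kip.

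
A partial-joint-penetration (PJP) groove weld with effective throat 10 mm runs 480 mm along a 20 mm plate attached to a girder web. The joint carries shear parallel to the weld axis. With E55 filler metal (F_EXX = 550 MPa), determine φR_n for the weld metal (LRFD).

φR_n ≈ 1190 kN

Effective throat (given) t_e = 10 mm.
A_we = 10 × 480 = 4800 mm².
F_nw = 0.6 F_EXX = 330 MPa.
φR_n = 0.75 × 330 × 4800 × 10⁻³ = 1188 kN.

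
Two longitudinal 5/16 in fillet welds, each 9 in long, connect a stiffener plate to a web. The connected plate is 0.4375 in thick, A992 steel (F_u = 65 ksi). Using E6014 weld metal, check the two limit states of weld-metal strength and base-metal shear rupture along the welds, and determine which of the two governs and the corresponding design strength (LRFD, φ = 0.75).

φR_n ≈ 107 kips (weld metal governs)

E60XX → F_EXX = 60 ksi.
t_e = 0.707 × 0.3125 = 0.2209 in; L = 18 in.
Weld metal: φR_n = 0.75 × 0.6 × 60 × 0.2209 × 18 = 107.4 kips.
Base metal (shear rupture): φR_n = 0.75 × 0.6 × 65 × 0.4375 × 18 = 230.3 kips.
Governing: weld metal.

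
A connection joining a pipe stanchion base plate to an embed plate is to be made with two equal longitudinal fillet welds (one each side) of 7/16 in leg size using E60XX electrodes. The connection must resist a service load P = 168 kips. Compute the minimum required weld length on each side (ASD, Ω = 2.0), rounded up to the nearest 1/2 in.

E60XX → F_EXX = 60 ksi.
Throat t_e = 0.707 × 0.4375 = 0.3093 in.
r_n/Ω = (0.6 × 60 × 0.3093) / 2.0 = 5.568 kip/in.
L_req = P / (r_n/Ω) = 168 / 5.568 = 30.17 in total.
Per side: 30.17 / 2 = 15.09 in.
Round up → use L = 15.5 in on each side.

L = 15.5 in on each side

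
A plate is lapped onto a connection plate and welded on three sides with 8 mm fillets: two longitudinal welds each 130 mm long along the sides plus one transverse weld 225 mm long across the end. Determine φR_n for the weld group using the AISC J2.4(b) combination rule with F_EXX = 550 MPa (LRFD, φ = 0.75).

t_e = 0.707 × 8 = 5.656 mm.
R_nwl = 0.6 × 550 × 5.656 × 260 × 10⁻³ = 485.3 kN (longitudinal, 2 welds).
R_nwt = 0.6 × 550 × 5.656 × 225 × 10⁻³ = 420 kN (transverse, base value).
(i) R_nwl + R_nwt = 905.2 kN; (ii) 0.85 R_nwl + 1.5 R_nwt = 1042 kN.
R_n = max = 1042 kN [governs: (ii)]; φR_n = 781.8 kN.

φR_n ≈ 782 kN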